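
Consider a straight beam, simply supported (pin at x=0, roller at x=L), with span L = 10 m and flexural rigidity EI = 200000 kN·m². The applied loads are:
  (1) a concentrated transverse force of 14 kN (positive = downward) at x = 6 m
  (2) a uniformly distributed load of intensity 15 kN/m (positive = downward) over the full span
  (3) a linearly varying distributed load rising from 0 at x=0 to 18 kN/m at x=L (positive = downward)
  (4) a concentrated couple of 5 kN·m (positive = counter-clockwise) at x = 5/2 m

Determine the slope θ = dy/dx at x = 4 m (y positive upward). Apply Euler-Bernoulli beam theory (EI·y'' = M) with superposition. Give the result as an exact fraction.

Load 1 — point force P=14 kN at a=6 m (b=L-a=4):
  θ_1 = -Pb(L²-b²-3x²)/(6LEI)  [x≤a] = -14·4·(10²-4²-3·4²)/(6·10·200000) = -21/125000 rad
Load 2 — uniform load w=15 kN/m over full span:
  θ_2 = -w(L³-6Lx²+4x³)/(24EI) = -15·(10³-6·10·4²+4·4³)/(24·200000) = -37/40000 rad
Load 3 — triangular load w₀=18 kN/m (0→w₀ over full span):
  θ_3 = -w₀(7L⁴-30L²x²+15x⁴)/(360LEI) = -18·(7·10⁴-30·10²·4²+15·4⁴)/(360·10·200000) = -323/500000 rad
Load 4 — applied couple M₀=5 kN·m at a=5/2 m (b=L-a=15/2):
  θ_4 = (M₀x²/(2L)-M₀(x-a)+C₁)/EI  [x>a] with C₁=M₀(3b²-L²)/(6L)=275/48 = (5·4²/(2·10)-5·(4-(5/2))+(275/48))/200000 = 107/9600000 rad
Superposition: θ = Σ θ_i = -82937/48000000 rad ≈ -0.001728 rad

θ(4) = -82937/48000000 rad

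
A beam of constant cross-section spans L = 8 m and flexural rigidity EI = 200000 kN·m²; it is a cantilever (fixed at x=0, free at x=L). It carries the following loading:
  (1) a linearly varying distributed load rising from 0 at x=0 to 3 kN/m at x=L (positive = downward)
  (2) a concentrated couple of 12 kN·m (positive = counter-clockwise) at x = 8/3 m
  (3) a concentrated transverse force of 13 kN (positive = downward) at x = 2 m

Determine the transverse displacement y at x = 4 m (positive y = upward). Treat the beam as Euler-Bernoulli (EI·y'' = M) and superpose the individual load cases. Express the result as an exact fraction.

y(4) = -1457/750000 m

Load 1 — triangular load w₀=3 kN/m (0→w₀ over full span):
  y_1 = (w₀Lx³/12-w₀L²x²/6-w₀x⁵/(120L))/EI = (3·8·4³/12-3·8²·4²/6-3·4⁵/(120·8))/200000 = -121/62500 m
Load 2 — applied couple M₀=12 kN·m at a=8/3 m (b=L-a=16/3):
  y_2 = M₀a(2x-a)/(2EI)  [x>a] = 12·(8/3)·(2·4-(8/3))/(2·200000) = 4/9375 m
Load 3 — point force P=13 kN at a=2 m (b=L-a=6):
  y_3 = -Pa²(3x-a)/(6EI)  [x>a] = -13·2²·(3·4-2)/(6·200000) = -13/30000 m
Superposition: y = Σ y_i = -1457/750000 m ≈ -0.001943 m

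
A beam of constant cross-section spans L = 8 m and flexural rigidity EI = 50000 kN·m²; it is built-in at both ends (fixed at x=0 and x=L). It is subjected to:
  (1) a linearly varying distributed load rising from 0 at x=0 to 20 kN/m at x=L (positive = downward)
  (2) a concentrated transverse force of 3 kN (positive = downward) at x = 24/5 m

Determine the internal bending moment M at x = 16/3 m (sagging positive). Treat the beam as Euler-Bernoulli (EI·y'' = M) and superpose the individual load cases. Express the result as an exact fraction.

M(16/3) = 241496/10125 kN·m

Load 1 — triangular load w₀=20 kN/m (0→w₀ over full span):
  M_1 = 3w₀Lx/20 - w₀L²/30 - w₀x³/(6L) = 3·20·8·(16/3)/20 - 20·8²/30 - 20·(16/3)³/(6·8) = 1792/81 kN·m
Load 2 — point force P=3 kN at a=24/5 m (b=L-a=16/5):
  M_2 = Pa²(a+3b)(L-x)/L³ - Pa²b/L²  [x>a] = 3·(24/5)²·((24/5)+3·(16/5))·(8-(16/3))/8³ - 3·(24/5)²·(16/5)/8² = 216/125 kN·m
Superposition: M = Σ M_i = 241496/10125 kN·m ≈ 23.851457 kN·m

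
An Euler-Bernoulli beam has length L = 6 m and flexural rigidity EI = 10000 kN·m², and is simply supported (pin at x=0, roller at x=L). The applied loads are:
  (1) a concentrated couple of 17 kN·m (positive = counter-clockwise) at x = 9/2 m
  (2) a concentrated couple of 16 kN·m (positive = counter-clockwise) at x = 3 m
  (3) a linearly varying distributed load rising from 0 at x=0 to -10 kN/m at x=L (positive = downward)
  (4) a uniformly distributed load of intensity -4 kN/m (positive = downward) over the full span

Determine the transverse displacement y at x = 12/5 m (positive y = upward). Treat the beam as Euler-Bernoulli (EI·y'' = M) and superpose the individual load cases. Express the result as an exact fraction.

y(12/5) = 1413369/125000000 m

Load 1 — applied couple M₀=17 kN·m at a=9/2 m (b=L-a=3/2):
  y_1 = (M₀x³/(6L)+C₁x)/EI  [x≤a] with C₁=M₀(3b²-L²)/(6L)=-221/16 = (17·(12/5)³/(6·6)+(-221/16)·(12/5))/10000 = -13311/5000000 m
Load 2 — applied couple M₀=16 kN·m at a=3 m (b=L-a=3):
  y_2 = (M₀x³/(6L)+C₁x)/EI  [x≤a] with C₁=M₀(3b²-L²)/(6L)=-4 = (16·(12/5)³/(6·6)+(-4)·(12/5))/10000 = -27/78125 m
Load 3 — triangular load w₀=-10 kN/m (0→w₀ over full span):
  y_3 = -w₀x(7L⁴-10L²x²+3x⁴)/(360LEI) = -(-10)·(12/5)·(7·6⁴-10·6²·(12/5)²+3·(12/5)⁴)/(360·6·10000) = 30807/3906250 m
Load 4 — uniform load w=-4 kN/m over full span:
  y_4 = -wx(L³-2Lx²+x³)/(24EI) = -(-4)·(12/5)·(6³-2·6·(12/5)²+(12/5)³)/(24·10000) = 2511/390625 m
Superposition: y = Σ y_i = 1413369/125000000 m ≈ 0.011307 m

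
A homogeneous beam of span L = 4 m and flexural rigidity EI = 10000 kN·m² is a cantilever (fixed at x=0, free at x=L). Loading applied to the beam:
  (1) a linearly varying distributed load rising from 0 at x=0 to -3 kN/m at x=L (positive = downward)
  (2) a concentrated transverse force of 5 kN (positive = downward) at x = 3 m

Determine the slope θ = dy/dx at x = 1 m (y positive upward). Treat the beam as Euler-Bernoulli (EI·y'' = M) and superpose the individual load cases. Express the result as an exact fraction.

θ(1) = 17/320000 rad

Load 1 — triangular load w₀=-3 kN/m (0→w₀ over full span):
  θ_1 = (w₀Lx²/4-w₀L²x/3-w₀x⁴/(24L))/EI = ((-3)·4·1²/4-(-3)·4²·1/3-(-3)·1⁴/(24·4))/10000 = 417/320000 rad
Load 2 — point force P=5 kN at a=3 m (b=L-a=1):
  θ_2 = -Px(2a-x)/(2EI)  [x≤a] = -5·1·(2·3-1)/(2·10000) = -1/800 rad
Superposition: θ = Σ θ_i = 17/320000 rad ≈ 0.000053 rad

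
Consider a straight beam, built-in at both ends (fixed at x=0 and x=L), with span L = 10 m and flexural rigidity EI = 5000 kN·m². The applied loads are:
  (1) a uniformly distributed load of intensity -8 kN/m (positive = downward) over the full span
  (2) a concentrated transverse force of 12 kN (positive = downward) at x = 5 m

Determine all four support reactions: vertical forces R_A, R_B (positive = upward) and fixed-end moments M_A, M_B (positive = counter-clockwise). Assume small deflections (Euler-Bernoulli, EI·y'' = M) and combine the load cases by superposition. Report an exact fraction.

R_A = -34 kN, M_A = -155/3 kN·m, R_B = -34 kN, M_B = 155/3 kN·m

Load 1 — uniform load w=-8 kN/m over full span:
  R_A = wL/2 = (-8)·10/2 = -40 kN
  M_A = wL²/12 = (-8)·10²/12 = -200/3 kN·m
  R_B = wL/2 = (-8)·10/2 = -40 kN
  M_B = -wL²/12 = -(-8)·10²/12 = 200/3 kN·m
Load 2 — point force P=12 kN at a=5 m (b=L-a=5):
  R_A = Pb²(3a+b)/L³ = 12·5²·(3·5+5)/10³ = 6 kN
  M_A = Pab²/L² = 12·5·5²/10² = 15 kN·m
  R_B = Pa²(a+3b)/L³ = 12·5²·(5+3·5)/10³ = 6 kN
  M_B = -Pa²b/L² = -12·5²·5/10² = -15 kN·m
Superposition: R_A = -34 kN, M_A = -155/3 kN·m, R_B = -34 kN, M_B = 155/3 kN·m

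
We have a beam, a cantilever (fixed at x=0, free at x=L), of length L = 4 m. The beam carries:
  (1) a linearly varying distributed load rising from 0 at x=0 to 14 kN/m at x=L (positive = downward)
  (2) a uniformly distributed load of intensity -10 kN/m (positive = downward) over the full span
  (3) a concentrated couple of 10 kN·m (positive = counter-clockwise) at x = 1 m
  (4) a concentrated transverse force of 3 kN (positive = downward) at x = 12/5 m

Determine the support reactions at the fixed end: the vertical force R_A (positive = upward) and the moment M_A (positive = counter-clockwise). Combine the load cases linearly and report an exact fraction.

Load 1 — triangular load w₀=14 kN/m (0→w₀ over full span):
  R_A = w₀L/2 = 14·4/2 = 28 kN
  M_A = w₀L²/3 = 14·4²/3 = 224/3 kN·m
Load 2 — uniform load w=-10 kN/m over full span:
  R_A = wL = (-10)·4 = -40 kN
  M_A = wL²/2 = (-10)·4²/2 = -80 kN·m
Load 3 — applied couple M₀=10 kN·m at a=1 m (b=L-a=3):
  R_A = 0 kN
  M_A = -M₀ = -10 kN·m
Load 4 — point force P=3 kN at a=12/5 m (b=L-a=8/5):
  R_A = P = 3 kN
  M_A = Pa = 3·(12/5) = 36/5 kN·m
Superposition: R_A = -9 kN, M_A = -122/15 kN·m

R_A = -9 kN, M_A = -122/15 kN·m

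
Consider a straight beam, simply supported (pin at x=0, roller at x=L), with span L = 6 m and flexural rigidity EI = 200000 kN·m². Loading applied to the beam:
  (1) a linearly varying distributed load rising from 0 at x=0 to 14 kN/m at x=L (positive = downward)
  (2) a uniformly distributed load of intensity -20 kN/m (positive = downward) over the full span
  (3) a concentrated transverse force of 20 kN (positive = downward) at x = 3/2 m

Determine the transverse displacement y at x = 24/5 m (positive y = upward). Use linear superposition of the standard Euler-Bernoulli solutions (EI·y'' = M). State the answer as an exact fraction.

y(24/5) = 5900049/12500000000 m

Load 1 — triangular load w₀=14 kN/m (0→w₀ over full span):
  y_1 = -w₀x(7L⁴-10L²x²+3x⁴)/(360LEI) = -14·(24/5)·(7·6⁴-10·6²·(24/5)²+3·(24/5)⁴)/(360·6·200000) = -72009/195312500 m
Load 2 — uniform load w=-20 kN/m over full span:
  y_2 = -wx(L³-2Lx²+x³)/(24EI) = -(-20)·(24/5)·(6³-2·6·(24/5)²+(24/5)³)/(24·200000) = 783/781250 m
Load 3 — point force P=20 kN at a=3/2 m (b=L-a=9/2):
  y_3 = -Pa(L-x)(2Lx-a²-x²)/(6LEI)  [x>a] = -20·(3/2)·(6-(24/5))·(2·6·(24/5)-(3/2)²-(24/5)²)/(6·6·200000) = -3231/20000000 m
Superposition: y = Σ y_i = 5900049/12500000000 m ≈ 0.000472 m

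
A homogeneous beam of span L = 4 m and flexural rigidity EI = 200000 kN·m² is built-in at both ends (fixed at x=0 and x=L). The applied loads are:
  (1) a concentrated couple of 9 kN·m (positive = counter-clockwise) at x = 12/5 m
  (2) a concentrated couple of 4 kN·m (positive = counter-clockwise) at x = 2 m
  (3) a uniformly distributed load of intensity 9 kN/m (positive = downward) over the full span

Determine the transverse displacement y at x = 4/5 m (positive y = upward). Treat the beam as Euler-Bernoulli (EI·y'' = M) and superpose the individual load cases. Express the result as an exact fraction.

Load 1 — applied couple M₀=9 kN·m at a=12/5 m (b=L-a=8/5):
  y_1 = (R_Ax³/6 - M_Ax²/2)/EI  [x≤a] with R_A=81/25, M_A=72/25 = ((81/25)·(4/5)³/6 - (72/25)·(4/5)²/2)/200000 = -63/19531250 m
Load 2 — applied couple M₀=4 kN·m at a=2 m (b=L-a=2):
  y_2 = (R_Ax³/6 - M_Ax²/2)/EI  [x≤a] with R_A=3/2, M_A=1 = ((3/2)·(4/5)³/6 - 1·(4/5)²/2)/200000 = -3/3125000 m
Load 3 — uniform load w=9 kN/m over full span:
  y_3 = -wx²(L-x)²/(24EI) = -9·(4/5)²·(4-(4/5))²/(24·200000) = -24/1953125 m
Superposition: y = Σ y_i = -1287/78125000 m ≈ -0.000016 m

y(4/5) = -1287/78125000 m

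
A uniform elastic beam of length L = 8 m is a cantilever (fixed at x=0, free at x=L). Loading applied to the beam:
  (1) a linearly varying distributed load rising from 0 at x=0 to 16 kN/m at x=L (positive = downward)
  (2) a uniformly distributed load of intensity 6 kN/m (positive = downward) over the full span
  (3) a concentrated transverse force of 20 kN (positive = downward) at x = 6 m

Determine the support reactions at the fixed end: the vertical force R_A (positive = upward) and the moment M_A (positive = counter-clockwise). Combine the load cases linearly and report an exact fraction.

Load 1 — triangular load w₀=16 kN/m (0→w₀ over full span):
  R_A = w₀L/2 = 16·8/2 = 64 kN
  M_A = w₀L²/3 = 16·8²/3 = 1024/3 kN·m
Load 2 — uniform load w=6 kN/m over full span:
  R_A = wL = 6·8 = 48 kN
  M_A = wL²/2 = 6·8²/2 = 192 kN·m
Load 3 — point force P=20 kN at a=6 m (b=L-a=2):
  R_A = P = 20 kN
  M_A = Pa = 20·6 = 120 kN·m
Superposition: R_A = 132 kN, M_A = 1960/3 kN·m

R_A = 132 kN, M_A = 1960/3 kN·m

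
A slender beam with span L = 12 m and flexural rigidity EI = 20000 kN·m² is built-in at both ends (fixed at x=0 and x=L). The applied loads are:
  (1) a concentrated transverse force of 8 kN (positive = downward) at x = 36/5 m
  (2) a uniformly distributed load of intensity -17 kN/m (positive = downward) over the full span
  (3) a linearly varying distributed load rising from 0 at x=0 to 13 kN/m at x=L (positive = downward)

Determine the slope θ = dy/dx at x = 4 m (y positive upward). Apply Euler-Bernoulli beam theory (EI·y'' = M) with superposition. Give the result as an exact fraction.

θ(4) = 3271/703125 rad

Load 1 — point force P=8 kN at a=36/5 m (b=L-a=24/5):
  θ_1 = -Pb²x(2aL-(3a+b)x)/(2L³EI)  [x≤a] = -8·(24/5)²·4·(2·(36/5)·12-(3·(36/5)+(24/5))·4)/(2·12³·20000) = -56/78125 rad
Load 2 — uniform load w=-17 kN/m over full span:
  θ_2 = -wx(L-x)(L-2x)/(12EI) = -(-17)·4·(12-4)·(12-2·4)/(12·20000) = 17/1875 rad
Load 3 — triangular load w₀=13 kN/m (0→w₀ over full span):
  θ_3 = -w₀(2x(L-x)(L-2x)(x+2L)+x²(L-x)²)/(120LEI) = -13·(2·4·(12-4)·(12-2·4)·(4+2·12)+4²·(12-4)²)/(120·12·20000) = -104/28125 rad
Superposition: θ = Σ θ_i = 3271/703125 rad ≈ 0.004652 rad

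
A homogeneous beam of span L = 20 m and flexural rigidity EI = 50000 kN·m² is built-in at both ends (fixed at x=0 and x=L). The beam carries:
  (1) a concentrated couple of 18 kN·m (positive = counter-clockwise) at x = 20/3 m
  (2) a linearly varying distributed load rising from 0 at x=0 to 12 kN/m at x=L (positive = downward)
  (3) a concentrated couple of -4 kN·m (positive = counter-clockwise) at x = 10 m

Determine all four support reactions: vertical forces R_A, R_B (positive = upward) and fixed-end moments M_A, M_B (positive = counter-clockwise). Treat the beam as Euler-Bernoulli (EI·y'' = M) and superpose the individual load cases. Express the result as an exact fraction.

Load 1 — applied couple M₀=18 kN·m at a=20/3 m (b=L-a=40/3):
  R_A = 6M₀ab/L³ = 6·18·(20/3)·(40/3)/20³ = 6/5 kN
  M_A = M₀b(2a-b)/L² = 18·(40/3)·(2·(20/3)-(40/3))/20² = 0 kN·m
  R_B = -6M₀ab/L³ = -6·18·(20/3)·(40/3)/20³ = -6/5 kN
  M_B = M₀a(2b-a)/L² = 18·(20/3)·(2·(40/3)-(20/3))/20² = 6 kN·m
Load 2 — triangular load w₀=12 kN/m (0→w₀ over full span):
  R_A = 3w₀L/20 = 3·12·20/20 = 36 kN
  M_A = w₀L²/30 = 12·20²/30 = 160 kN·m
  R_B = 7w₀L/20 = 7·12·20/20 = 84 kN
  M_B = -w₀L²/20 = -12·20²/20 = -240 kN·m
Load 3 — applied couple M₀=-4 kN·m at a=10 m (b=L-a=10):
  R_A = 6M₀ab/L³ = 6·(-4)·10·10/20³ = -3/10 kN
  M_A = M₀b(2a-b)/L² = (-4)·10·(2·10-10)/20² = -1 kN·m
  R_B = -6M₀ab/L³ = -6·(-4)·10·10/20³ = 3/10 kN
  M_B = M₀a(2b-a)/L² = (-4)·10·(2·10-10)/20² = -1 kN·m
Superposition: R_A = 369/10 kN, M_A = 159 kN·m, R_B = 831/10 kN, M_B = -235 kN·m

R_A = 369/10 kN, M_A = 159 kN·m, R_B = 831/10 kN, M_B = -235 kN·m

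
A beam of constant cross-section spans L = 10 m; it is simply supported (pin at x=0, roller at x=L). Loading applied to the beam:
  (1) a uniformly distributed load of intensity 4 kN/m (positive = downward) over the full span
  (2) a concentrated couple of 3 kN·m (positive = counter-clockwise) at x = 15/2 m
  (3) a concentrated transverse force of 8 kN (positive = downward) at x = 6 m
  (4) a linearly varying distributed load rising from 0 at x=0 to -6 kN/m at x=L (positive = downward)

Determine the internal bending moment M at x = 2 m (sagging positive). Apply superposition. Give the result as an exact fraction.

M(2) = 99/5 kN·m

Load 1 — uniform load w=4 kN/m over full span:
  M_1 = wx(L-x)/2 = 4·2·(10-2)/2 = 32 kN·m
Load 2 — applied couple M₀=3 kN·m at a=15/2 m (b=L-a=5/2):
  M_2 = M₀x/L  [x≤a] = 3·2/10 = 3/5 kN·m
Load 3 — point force P=8 kN at a=6 m (b=L-a=4):
  M_3 = Pbx/L  [x≤a] = 8·4·2/10 = 32/5 kN·m
Load 4 — triangular load w₀=-6 kN/m (0→w₀ over full span):
  M_4 = w₀Lx/6 - w₀x³/(6L) = (-6)·10·2/6 - (-6)·2³/(6·10) = -96/5 kN·m
Superposition: M = Σ M_i = 99/5 kN·m ≈ 19.800000 kN·m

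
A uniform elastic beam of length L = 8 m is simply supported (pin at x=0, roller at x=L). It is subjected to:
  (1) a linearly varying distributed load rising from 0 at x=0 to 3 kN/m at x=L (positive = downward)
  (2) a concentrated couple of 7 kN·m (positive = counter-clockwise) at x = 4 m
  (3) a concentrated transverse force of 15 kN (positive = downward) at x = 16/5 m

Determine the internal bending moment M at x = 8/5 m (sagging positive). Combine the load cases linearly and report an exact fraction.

Load 1 — triangular load w₀=3 kN/m (0→w₀ over full span):
  M_1 = w₀Lx/6 - w₀x³/(6L) = 3·8·(8/5)/6 - 3·(8/5)³/(6·8) = 768/125 kN·m
Load 2 — applied couple M₀=7 kN·m at a=4 m (b=L-a=4):
  M_2 = M₀x/L  [x≤a] = 7·(8/5)/8 = 7/5 kN·m
Load 3 — point force P=15 kN at a=16/5 m (b=L-a=24/5):
  M_3 = Pbx/L  [x≤a] = 15·(24/5)·(8/5)/8 = 72/5 kN·m
Superposition: M = Σ M_i = 2743/125 kN·m ≈ 21.944000 kN·m

M(8/5) = 2743/125 kN·m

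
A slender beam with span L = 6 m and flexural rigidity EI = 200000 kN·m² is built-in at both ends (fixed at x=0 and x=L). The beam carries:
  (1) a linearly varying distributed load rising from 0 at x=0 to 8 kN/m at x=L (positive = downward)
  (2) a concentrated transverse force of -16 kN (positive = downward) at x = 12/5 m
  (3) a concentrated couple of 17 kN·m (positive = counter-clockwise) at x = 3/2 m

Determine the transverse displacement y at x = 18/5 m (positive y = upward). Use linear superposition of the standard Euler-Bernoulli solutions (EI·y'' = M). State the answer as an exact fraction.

Load 1 — triangular load w₀=8 kN/m (0→w₀ over full span):
  y_1 = -w₀x²(L-x)²(x+2L)/(120LEI) = -8·(18/5)²·(6-(18/5))²·((18/5)+2·6)/(120·6·200000) = -3159/48828125 m
Load 2 — point force P=-16 kN at a=12/5 m (b=L-a=18/5):
  y_2 = -Pa²(L-x)²(3bL-(3b+a)(L-x))/(6L³EI)  [x>a] = -(-16)·(12/5)²·(6-(18/5))²·(3·(18/5)·6-(3·(18/5)+(12/5))·(6-(18/5)))/(6·6³·200000) = 3312/48828125 m
Load 3 — applied couple M₀=17 kN·m at a=3/2 m (b=L-a=9/2):
  y_3 = (R_Ax³/6 - M_Ax²/2 - M₀(x-a)²/2)/EI  [x>a] with R_A=51/16, M_A=-51/16 = ((51/16)·(18/5)³/6 - (-51/16)·(18/5)²/2 - 17·((18/5)-(3/2))²/2)/200000 = 1989/50000000 m
Superposition: y = Σ y_i = 268209/6250000000 m ≈ 0.000043 m

y(18/5) = 268209/6250000000 m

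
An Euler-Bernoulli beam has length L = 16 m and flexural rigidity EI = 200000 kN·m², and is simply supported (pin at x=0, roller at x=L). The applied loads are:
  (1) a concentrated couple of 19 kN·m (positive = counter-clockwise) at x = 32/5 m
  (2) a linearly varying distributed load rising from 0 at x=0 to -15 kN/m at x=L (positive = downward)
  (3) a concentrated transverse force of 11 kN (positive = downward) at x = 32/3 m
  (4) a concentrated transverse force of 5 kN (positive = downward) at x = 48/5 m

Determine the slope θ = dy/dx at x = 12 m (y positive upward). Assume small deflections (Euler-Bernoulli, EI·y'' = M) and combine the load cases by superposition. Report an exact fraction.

θ(12) = -2912353/810000000 rad

Load 1 — applied couple M₀=19 kN·m at a=32/5 m (b=L-a=48/5):
  θ_1 = (M₀x²/(2L)-M₀(x-a)+C₁)/EI  [x>a] with C₁=M₀(3b²-L²)/(6L)=304/75 = (19·12²/(2·16)-19·(12-(32/5))+(304/75))/200000 = -2527/30000000 rad
Load 2 — triangular load w₀=-15 kN/m (0→w₀ over full span):
  θ_2 = -w₀(7L⁴-30L²x²+15x⁴)/(360LEI) = -(-15)·(7·16⁴-30·16²·12²+15·12⁴)/(360·16·200000) = -1313/300000 rad
Load 3 — point force P=11 kN at a=32/3 m (b=L-a=16/3):
  θ_3 = -Pa(2L²-6Lx+3x²+a²)/(6LEI)  [x>a] = -11·(32/3)·(2·16²-6·16·12+3·12²+(32/3)²)/(6·16·200000) = 583/1012500 rad
Load 4 — point force P=5 kN at a=48/5 m (b=L-a=32/5):
  θ_4 = -Pa(2L²-6Lx+3x²+a²)/(6LEI)  [x>a] = -5·(48/5)·(2·16²-6·16·12+3·12²+(48/5)²)/(6·16·200000) = 181/625000 rad
Superposition: θ = Σ θ_i = -2912353/810000000 rad ≈ -0.003595 rad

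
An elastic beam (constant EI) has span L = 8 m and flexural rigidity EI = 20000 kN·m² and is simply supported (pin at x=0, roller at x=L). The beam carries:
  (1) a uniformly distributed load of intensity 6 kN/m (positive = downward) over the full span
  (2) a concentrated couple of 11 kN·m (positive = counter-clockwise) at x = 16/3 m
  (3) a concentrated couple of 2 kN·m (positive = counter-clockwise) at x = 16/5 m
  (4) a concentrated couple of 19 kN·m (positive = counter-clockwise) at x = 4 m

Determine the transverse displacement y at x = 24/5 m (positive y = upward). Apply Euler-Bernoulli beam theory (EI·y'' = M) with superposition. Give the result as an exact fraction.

Load 1 — uniform load w=6 kN/m over full span:
  y_1 = -wx(L³-2Lx²+x³)/(24EI) = -6·(24/5)·(8³-2·8·(24/5)²+(24/5)³)/(24·20000) = -5952/390625 m
Load 2 — applied couple M₀=11 kN·m at a=16/3 m (b=L-a=8/3):
  y_2 = (M₀x³/(6L)+C₁x)/EI  [x≤a] with C₁=M₀(3b²-L²)/(6L)=-88/9 = (11·(24/5)³/(6·8)+(-88/9)·(24/5))/20000 = -253/234375 m
Load 3 — applied couple M₀=2 kN·m at a=16/5 m (b=L-a=24/5):
  y_3 = (M₀x³/(6L)-M₀(x-a)²/2+C₁x)/EI  [x>a] with C₁=M₀(3b²-L²)/(6L)=16/75 = (2·(24/5)³/(6·8)-2·((24/5)-(16/5))²/2+(16/75)·(24/5))/20000 = 12/78125 m
Load 4 — applied couple M₀=19 kN·m at a=4 m (b=L-a=4):
  y_4 = (M₀x³/(6L)-M₀(x-a)²/2+C₁x)/EI  [x>a] with C₁=M₀(3b²-L²)/(6L)=-19/3 = (19·(24/5)³/(6·8)-19·((24/5)-4)²/2+(-19/3)·(24/5))/20000 = 57/156250 m
Superposition: y = Σ y_i = -37027/2343750 m ≈ -0.015798 m

y(24/5) = -37027/2343750 m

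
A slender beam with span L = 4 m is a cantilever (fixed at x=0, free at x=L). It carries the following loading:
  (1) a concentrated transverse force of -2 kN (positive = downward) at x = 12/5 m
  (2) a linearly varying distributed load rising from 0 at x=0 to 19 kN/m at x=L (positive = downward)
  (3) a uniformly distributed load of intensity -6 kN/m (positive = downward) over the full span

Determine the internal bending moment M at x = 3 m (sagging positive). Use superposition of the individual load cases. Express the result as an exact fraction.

M(3) = -137/24 kN·m

Load 1 — point force P=-2 kN at a=12/5 m (b=L-a=8/5):
  M_1 = 0  [x>a] = 0 kN·m
Load 2 — triangular load w₀=19 kN/m (0→w₀ over full span):
  M_2 = w₀Lx/2 - w₀L²/3 - w₀x³/(6L) = 19·4·3/2 - 19·4²/3 - 19·3³/(6·4) = -209/24 kN·m
Load 3 — uniform load w=-6 kN/m over full span:
  M_3 = -w(L-x)²/2 = -(-6)·(4-3)²/2 = 3 kN·m
Superposition: M = Σ M_i = -137/24 kN·m ≈ -5.708333 kN·m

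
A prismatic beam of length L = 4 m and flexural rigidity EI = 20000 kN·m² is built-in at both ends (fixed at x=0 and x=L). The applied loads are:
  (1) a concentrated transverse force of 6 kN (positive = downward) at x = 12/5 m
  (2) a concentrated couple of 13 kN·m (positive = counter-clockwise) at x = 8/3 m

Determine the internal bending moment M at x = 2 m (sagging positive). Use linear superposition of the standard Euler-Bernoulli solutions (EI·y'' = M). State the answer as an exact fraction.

M(2) = 469/75 kN·m

Load 1 — point force P=6 kN at a=12/5 m (b=L-a=8/5):
  M_1 = Pb²(3a+b)x/L³ - Pab²/L²  [x≤a] = 6·(8/5)²·(3·(12/5)+(8/5))·2/4³ - 6·(12/5)·(8/5)²/4² = 48/25 kN·m
Load 2 — applied couple M₀=13 kN·m at a=8/3 m (b=L-a=4/3):
  M_2 = R_Ax - M_A  [x≤a] with R_A=13/3, M_A=13/3 = (13/3)·2 - (13/3) = 13/3 kN·m
Superposition: M = Σ M_i = 469/75 kN·m ≈ 6.253333 kN·m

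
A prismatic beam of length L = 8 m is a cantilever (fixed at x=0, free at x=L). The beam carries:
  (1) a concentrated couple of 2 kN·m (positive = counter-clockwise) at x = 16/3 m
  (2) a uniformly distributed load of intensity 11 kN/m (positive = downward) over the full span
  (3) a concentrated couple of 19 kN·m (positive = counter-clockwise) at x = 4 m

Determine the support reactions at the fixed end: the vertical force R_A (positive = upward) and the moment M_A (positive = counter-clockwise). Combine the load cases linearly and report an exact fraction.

Load 1 — applied couple M₀=2 kN·m at a=16/3 m (b=L-a=8/3):
  R_A = 0 kN
  M_A = -M₀ = -2 kN·m
Load 2 — uniform load w=11 kN/m over full span:
  R_A = wL = 11·8 = 88 kN
  M_A = wL²/2 = 11·8²/2 = 352 kN·m
Load 3 — applied couple M₀=19 kN·m at a=4 m (b=L-a=4):
  R_A = 0 kN
  M_A = -M₀ = -19 kN·m
Superposition: R_A = 88 kN, M_A = 331 kN·m

R_A = 88 kN, M_A = 331 kN·m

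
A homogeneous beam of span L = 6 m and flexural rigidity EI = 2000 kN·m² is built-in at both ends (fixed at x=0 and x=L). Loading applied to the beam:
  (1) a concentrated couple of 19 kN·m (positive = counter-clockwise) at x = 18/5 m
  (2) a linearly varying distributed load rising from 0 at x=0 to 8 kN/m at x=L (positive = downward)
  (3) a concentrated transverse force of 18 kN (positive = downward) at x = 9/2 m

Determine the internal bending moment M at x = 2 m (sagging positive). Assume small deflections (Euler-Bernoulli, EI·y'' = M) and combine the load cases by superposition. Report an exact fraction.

Load 1 — applied couple M₀=19 kN·m at a=18/5 m (b=L-a=12/5):
  M_1 = R_Ax - M_A  [x≤a] with R_A=114/25, M_A=152/25 = (114/25)·2 - (152/25) = 76/25 kN·m
Load 2 — triangular load w₀=8 kN/m (0→w₀ over full span):
  M_2 = 3w₀Lx/20 - w₀L²/30 - w₀x³/(6L) = 3·8·6·2/20 - 8·6²/30 - 8·2³/(6·6) = 136/45 kN·m
Load 3 — point force P=18 kN at a=9/2 m (b=L-a=3/2):
  M_3 = Pb²(3a+b)x/L³ - Pab²/L²  [x≤a] = 18·(3/2)²·(3·(9/2)+(3/2))·2/6³ - 18·(9/2)·(3/2)²/6² = 9/16 kN·m
Superposition: M = Σ M_i = 23849/3600 kN·m ≈ 6.624722 kN·m

M(2) = 23849/3600 kN·m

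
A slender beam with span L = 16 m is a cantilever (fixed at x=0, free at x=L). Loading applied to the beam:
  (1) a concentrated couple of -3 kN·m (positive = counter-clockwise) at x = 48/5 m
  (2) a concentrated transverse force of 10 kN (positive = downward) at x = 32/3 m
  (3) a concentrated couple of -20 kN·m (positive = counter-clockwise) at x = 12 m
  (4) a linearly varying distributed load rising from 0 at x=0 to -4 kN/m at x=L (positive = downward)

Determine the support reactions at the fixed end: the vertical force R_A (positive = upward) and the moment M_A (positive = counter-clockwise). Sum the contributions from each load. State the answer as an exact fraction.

R_A = -22 kN, M_A = -635/3 kN·m

Load 1 — applied couple M₀=-3 kN·m at a=48/5 m (b=L-a=32/5):
  R_A = 0 kN
  M_A = -M₀ = -(-3) = 3 kN·m
Load 2 — point force P=10 kN at a=32/3 m (b=L-a=16/3):
  R_A = P = 10 kN
  M_A = Pa = 10·(32/3) = 320/3 kN·m
Load 3 — applied couple M₀=-20 kN·m at a=12 m (b=L-a=4):
  R_A = 0 kN
  M_A = -M₀ = -(-20) = 20 kN·m
Load 4 — triangular load w₀=-4 kN/m (0→w₀ over full span):
  R_A = w₀L/2 = (-4)·16/2 = -32 kN
  M_A = w₀L²/3 = (-4)·16²/3 = -1024/3 kN·m
Superposition: R_A = -22 kN, M_A = -635/3 kN·m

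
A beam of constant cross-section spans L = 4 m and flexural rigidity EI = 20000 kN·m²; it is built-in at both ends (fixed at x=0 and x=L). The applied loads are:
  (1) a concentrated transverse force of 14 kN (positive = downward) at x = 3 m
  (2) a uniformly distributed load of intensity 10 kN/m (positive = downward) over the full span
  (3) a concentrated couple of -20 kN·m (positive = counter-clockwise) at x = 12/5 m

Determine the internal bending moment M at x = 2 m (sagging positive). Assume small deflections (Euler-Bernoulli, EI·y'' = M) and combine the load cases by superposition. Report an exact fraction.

Load 1 — point force P=14 kN at a=3 m (b=L-a=1):
  M_1 = Pb²(3a+b)x/L³ - Pab²/L²  [x≤a] = 14·1²·(3·3+1)·2/4³ - 14·3·1²/4² = 7/4 kN·m
Load 2 — uniform load w=10 kN/m over full span:
  M_2 = wLx/2 - wL²/12 - wx²/2 = 10·4·2/2 - 10·4²/12 - 10·2²/2 = 20/3 kN·m
Load 3 — applied couple M₀=-20 kN·m at a=12/5 m (b=L-a=8/5):
  M_3 = R_Ax - M_A  [x≤a] with R_A=-36/5, M_A=-32/5 = (-36/5)·2 - (-32/5) = -8 kN·m
Superposition: M = Σ M_i = 5/12 kN·m ≈ 0.416667 kN·m

M(2) = 5/12 kN·m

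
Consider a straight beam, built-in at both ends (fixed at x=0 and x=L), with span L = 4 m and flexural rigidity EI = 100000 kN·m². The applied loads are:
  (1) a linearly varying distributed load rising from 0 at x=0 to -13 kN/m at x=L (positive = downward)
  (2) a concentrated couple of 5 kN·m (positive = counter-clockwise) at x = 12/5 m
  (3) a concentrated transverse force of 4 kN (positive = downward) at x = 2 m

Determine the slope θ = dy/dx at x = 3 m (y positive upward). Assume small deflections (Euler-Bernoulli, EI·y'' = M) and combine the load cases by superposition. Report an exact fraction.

Load 1 — triangular load w₀=-13 kN/m (0→w₀ over full span):
  θ_1 = -w₀(2x(L-x)(L-2x)(x+2L)+x²(L-x)²)/(120LEI) = -(-13)·(2·3·(4-3)·(4-2·3)·(3+2·4)+3²·(4-3)²)/(120·4·100000) = -533/16000000 rad
Load 2 — applied couple M₀=5 kN·m at a=12/5 m (b=L-a=8/5):
  θ_2 = (R_Ax²/2 - M_Ax - M₀(x-a))/EI  [x>a] with R_A=9/5, M_A=8/5 = ((9/5)·3²/2 - (8/5)·3 - 5·(3-(12/5)))/100000 = 3/1000000 rad
Load 3 — point force P=4 kN at a=2 m (b=L-a=2):
  θ_3 = Pa²(L-x)(2bL-(3b+a)(L-x))/(2L³EI)  [x>a] = 4·2²·(4-3)·(2·2·4-(3·2+2)·(4-3))/(2·4³·100000) = 1/100000 rad
Superposition: θ = Σ θ_i = -13/640000 rad ≈ -0.000020 rad

θ(3) = -13/640000 rad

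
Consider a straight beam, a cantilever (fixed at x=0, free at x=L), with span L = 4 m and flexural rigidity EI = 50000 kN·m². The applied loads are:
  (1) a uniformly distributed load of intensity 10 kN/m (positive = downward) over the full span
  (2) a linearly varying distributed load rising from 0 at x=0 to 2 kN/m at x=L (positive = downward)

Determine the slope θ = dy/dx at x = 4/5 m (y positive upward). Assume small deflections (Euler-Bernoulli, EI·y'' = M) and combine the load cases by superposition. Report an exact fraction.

Load 1 — uniform load w=10 kN/m over full span:
  θ_1 = -wx(x²-3Lx+3L²)/(6EI) = -10·(4/5)·((4/5)²-3·4·(4/5)+3·4²)/(6·50000) = -244/234375 rad
Load 2 — triangular load w₀=2 kN/m (0→w₀ over full span):
  θ_2 = (w₀Lx²/4-w₀L²x/3-w₀x⁴/(24L))/EI = (2·4·(4/5)²/4-2·4²·(4/5)/3-2·(4/5)⁴/(24·4))/50000 = -851/5859375 rad
Superposition: θ = Σ θ_i = -2317/1953125 rad ≈ -0.001186 rad

θ(4/5) = -2317/1953125 rad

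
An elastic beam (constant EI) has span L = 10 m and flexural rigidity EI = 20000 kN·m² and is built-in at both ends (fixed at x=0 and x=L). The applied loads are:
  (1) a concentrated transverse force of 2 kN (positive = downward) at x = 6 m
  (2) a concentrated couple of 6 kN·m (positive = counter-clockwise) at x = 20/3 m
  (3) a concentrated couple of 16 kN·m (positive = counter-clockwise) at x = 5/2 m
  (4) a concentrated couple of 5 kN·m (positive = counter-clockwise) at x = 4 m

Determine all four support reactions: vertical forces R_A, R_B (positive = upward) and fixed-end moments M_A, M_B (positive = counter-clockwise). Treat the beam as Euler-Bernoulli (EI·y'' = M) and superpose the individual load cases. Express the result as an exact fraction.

R_A = 503/125 kN, M_A = 38/25 kN·m, R_B = -253/125 kN, M_B = 93/25 kN·m

Load 1 — point force P=2 kN at a=6 m (b=L-a=4):
  R_A = Pb²(3a+b)/L³ = 2·4²·(3·6+4)/10³ = 88/125 kN
  M_A = Pab²/L² = 2·6·4²/10² = 48/25 kN·m
  R_B = Pa²(a+3b)/L³ = 2·6²·(6+3·4)/10³ = 162/125 kN
  M_B = -Pa²b/L² = -2·6²·4/10² = -72/25 kN·m
Load 2 — applied couple M₀=6 kN·m at a=20/3 m (b=L-a=10/3):
  R_A = 6M₀ab/L³ = 6·6·(20/3)·(10/3)/10³ = 4/5 kN
  M_A = M₀b(2a-b)/L² = 6·(10/3)·(2·(20/3)-(10/3))/10² = 2 kN·m
  R_B = -6M₀ab/L³ = -6·6·(20/3)·(10/3)/10³ = -4/5 kN
  M_B = M₀a(2b-a)/L² = 6·(20/3)·(2·(10/3)-(20/3))/10² = 0 kN·m
Load 3 — applied couple M₀=16 kN·m at a=5/2 m (b=L-a=15/2):
  R_A = 6M₀ab/L³ = 6·16·(5/2)·(15/2)/10³ = 9/5 kN
  M_A = M₀b(2a-b)/L² = 16·(15/2)·(2·(5/2)-(15/2))/10² = -3 kN·m
  R_B = -6M₀ab/L³ = -6·16·(5/2)·(15/2)/10³ = -9/5 kN
  M_B = M₀a(2b-a)/L² = 16·(5/2)·(2·(15/2)-(5/2))/10² = 5 kN·m
Load 4 — applied couple M₀=5 kN·m at a=4 m (b=L-a=6):
  R_A = 6M₀ab/L³ = 6·5·4·6/10³ = 18/25 kN
  M_A = M₀b(2a-b)/L² = 5·6·(2·4-6)/10² = 3/5 kN·m
  R_B = -6M₀ab/L³ = -6·5·4·6/10³ = -18/25 kN
  M_B = M₀a(2b-a)/L² = 5·4·(2·6-4)/10² = 8/5 kN·m
Superposition: R_A = 503/125 kN, M_A = 38/25 kN·m, R_B = -253/125 kN, M_B = 93/25 kN·m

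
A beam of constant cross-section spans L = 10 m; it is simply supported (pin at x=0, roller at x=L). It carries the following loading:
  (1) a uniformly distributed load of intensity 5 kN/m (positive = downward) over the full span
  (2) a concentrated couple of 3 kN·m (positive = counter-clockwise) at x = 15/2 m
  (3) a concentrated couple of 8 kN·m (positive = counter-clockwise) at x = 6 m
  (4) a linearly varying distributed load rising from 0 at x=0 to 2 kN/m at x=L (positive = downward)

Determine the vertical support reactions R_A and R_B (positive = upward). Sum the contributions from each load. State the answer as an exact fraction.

Load 1 — uniform load w=5 kN/m over full span:
  R_A = wL/2 = 5·10/2 = 25 kN
  R_B = wL/2 = 5·10/2 = 25 kN
Load 2 — applied couple M₀=3 kN·m at a=15/2 m (b=L-a=5/2):
  R_A = M₀/L = 3/10 kN
  R_B = -M₀/L = -3/10 kN
Load 3 — applied couple M₀=8 kN·m at a=6 m (b=L-a=4):
  R_A = M₀/L = 8/10 = 4/5 kN
  R_B = -M₀/L = -8/10 = -4/5 kN
Load 4 — triangular load w₀=2 kN/m (0→w₀ over full span):
  R_A = w₀L/6 = 2·10/6 = 10/3 kN
  R_B = w₀L/3 = 2·10/3 = 20/3 kN
Superposition: R_A = 883/30 kN, R_B = 917/30 kN

R_A = 883/30 kN, R_B = 917/30 kN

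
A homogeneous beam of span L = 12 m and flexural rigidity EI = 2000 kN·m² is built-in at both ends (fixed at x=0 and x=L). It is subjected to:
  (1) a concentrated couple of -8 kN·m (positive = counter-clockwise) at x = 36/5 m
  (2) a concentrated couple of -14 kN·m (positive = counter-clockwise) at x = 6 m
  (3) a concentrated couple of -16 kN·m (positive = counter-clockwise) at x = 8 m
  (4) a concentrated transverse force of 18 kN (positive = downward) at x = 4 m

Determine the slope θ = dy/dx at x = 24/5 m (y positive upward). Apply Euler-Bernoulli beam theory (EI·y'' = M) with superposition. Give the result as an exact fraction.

θ(24/5) = -433/312500 rad

Load 1 — applied couple M₀=-8 kN·m at a=36/5 m (b=L-a=24/5):
  θ_1 = (R_Ax²/2 - M_Ax)/EI  [x≤a] with R_A=-24/25, M_A=-64/25 = ((-24/25)·(24/5)²/2 - (-64/25)·(24/5))/2000 = 48/78125 rad
Load 2 — applied couple M₀=-14 kN·m at a=6 m (b=L-a=6):
  θ_2 = (R_Ax²/2 - M_Ax)/EI  [x≤a] with R_A=-7/4, M_A=-7/2 = ((-7/4)·(24/5)²/2 - (-7/2)·(24/5))/2000 = -21/12500 rad
Load 3 — applied couple M₀=-16 kN·m at a=8 m (b=L-a=4):
  θ_3 = (R_Ax²/2 - M_Ax)/EI  [x≤a] with R_A=-16/9, M_A=-16/3 = ((-16/9)·(24/5)²/2 - (-16/3)·(24/5))/2000 = 8/3125 rad
Load 4 — point force P=18 kN at a=4 m (b=L-a=8):
  θ_4 = Pa²(L-x)(2bL-(3b+a)(L-x))/(2L³EI)  [x>a] = 18·4²·(12-(24/5))·(2·8·12-(3·8+4)·(12-(24/5)))/(2·12³·2000) = -9/3125 rad
Superposition: θ = Σ θ_i = -433/312500 rad ≈ -0.001386 rad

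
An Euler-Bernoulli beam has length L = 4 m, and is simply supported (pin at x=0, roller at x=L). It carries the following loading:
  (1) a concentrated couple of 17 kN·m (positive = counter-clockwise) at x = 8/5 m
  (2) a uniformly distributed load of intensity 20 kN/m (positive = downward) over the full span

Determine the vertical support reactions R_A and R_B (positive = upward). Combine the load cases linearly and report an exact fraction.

R_A = 177/4 kN, R_B = 143/4 kN

Load 1 — applied couple M₀=17 kN·m at a=8/5 m (b=L-a=12/5):
  R_A = M₀/L = 17/4 kN
  R_B = -M₀/L = -17/4 kN
Load 2 — uniform load w=20 kN/m over full span:
  R_A = wL/2 = 20·4/2 = 40 kN
  R_B = wL/2 = 20·4/2 = 40 kN
Superposition: R_A = 177/4 kN, R_B = 143/4 kN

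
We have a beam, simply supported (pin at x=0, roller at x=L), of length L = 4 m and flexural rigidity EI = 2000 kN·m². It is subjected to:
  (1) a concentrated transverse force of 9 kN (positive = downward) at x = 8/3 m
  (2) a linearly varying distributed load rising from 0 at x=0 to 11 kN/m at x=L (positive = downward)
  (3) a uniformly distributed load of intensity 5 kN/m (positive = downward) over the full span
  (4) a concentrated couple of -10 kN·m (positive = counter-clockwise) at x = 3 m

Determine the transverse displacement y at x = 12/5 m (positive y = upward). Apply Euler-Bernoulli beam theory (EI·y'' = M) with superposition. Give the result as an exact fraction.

Load 1 — point force P=9 kN at a=8/3 m (b=L-a=4/3):
  y_1 = -Pbx(L²-b²-x²)/(6LEI)  [x≤a] = -9·(4/3)·(12/5)·(4²-(4/3)²-(12/5)²)/(6·4·2000) = -238/46875 m
Load 2 — triangular load w₀=11 kN/m (0→w₀ over full span):
  y_2 = -w₀x(7L⁴-10L²x²+3x⁴)/(360LEI) = -11·(12/5)·(7·4⁴-10·4²·(12/5)²+3·(12/5)⁴)/(360·4·2000) = -52096/5859375 m
Load 3 — uniform load w=5 kN/m over full span:
  y_3 = -wx(L³-2Lx²+x³)/(24EI) = -5·(12/5)·(4³-2·4·(12/5)²+(12/5)³)/(24·2000) = -124/15625 m
Load 4 — applied couple M₀=-10 kN·m at a=3 m (b=L-a=1):
  y_4 = (M₀x³/(6L)+C₁x)/EI  [x≤a] with C₁=M₀(3b²-L²)/(6L)=65/12 = ((-10)·(12/5)³/(6·4)+(65/12)·(12/5))/2000 = 181/50000 m
Superposition: y = Σ y_i = -571387/31250000 m ≈ -0.018284 m

y(12/5) = -571387/31250000 m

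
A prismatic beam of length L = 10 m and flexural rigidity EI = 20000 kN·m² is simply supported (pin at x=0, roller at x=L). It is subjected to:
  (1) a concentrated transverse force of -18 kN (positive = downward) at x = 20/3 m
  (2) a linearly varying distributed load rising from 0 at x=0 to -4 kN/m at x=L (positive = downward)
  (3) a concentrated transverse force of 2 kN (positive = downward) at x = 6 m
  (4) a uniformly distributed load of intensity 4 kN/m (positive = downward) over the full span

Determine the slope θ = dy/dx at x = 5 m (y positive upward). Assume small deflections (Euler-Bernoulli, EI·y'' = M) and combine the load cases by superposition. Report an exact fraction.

Load 1 — point force P=-18 kN at a=20/3 m (b=L-a=10/3):
  θ_1 = -Pb(L²-b²-3x²)/(6LEI)  [x≤a] = -(-18)·(10/3)·(10²-(10/3)²-3·5²)/(6·10·20000) = 1/1440 rad
Load 2 — triangular load w₀=-4 kN/m (0→w₀ over full span):
  θ_2 = -w₀(7L⁴-30L²x²+15x⁴)/(360LEI) = -(-4)·(7·10⁴-30·10²·5²+15·5⁴)/(360·10·20000) = 7/28800 rad
Load 3 — point force P=2 kN at a=6 m (b=L-a=4):
  θ_3 = -Pb(L²-b²-3x²)/(6LEI)  [x≤a] = -2·4·(10²-4²-3·5²)/(6·10·20000) = -3/50000 rad
Load 4 — uniform load w=4 kN/m over full span:
  θ_4 = -w(L³-6Lx²+4x³)/(24EI) = -4·(10³-6·10·5²+4·5³)/(24·20000) = 0 rad
Superposition: θ = Σ θ_i = 351/400000 rad ≈ 0.000878 rad

θ(5) = 351/400000 rad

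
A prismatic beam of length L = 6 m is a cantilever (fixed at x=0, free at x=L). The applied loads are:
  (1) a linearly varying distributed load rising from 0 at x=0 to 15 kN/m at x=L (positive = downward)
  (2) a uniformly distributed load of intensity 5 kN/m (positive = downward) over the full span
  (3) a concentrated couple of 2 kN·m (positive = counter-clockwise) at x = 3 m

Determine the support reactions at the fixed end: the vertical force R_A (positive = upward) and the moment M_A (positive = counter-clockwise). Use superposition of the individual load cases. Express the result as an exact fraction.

R_A = 75 kN, M_A = 268 kN·m

Load 1 — triangular load w₀=15 kN/m (0→w₀ over full span):
  R_A = w₀L/2 = 15·6/2 = 45 kN
  M_A = w₀L²/3 = 15·6²/3 = 180 kN·m
Load 2 — uniform load w=5 kN/m over full span:
  R_A = wL = 5·6 = 30 kN
  M_A = wL²/2 = 5·6²/2 = 90 kN·m
Load 3 — applied couple M₀=2 kN·m at a=3 m (b=L-a=3):
  R_A = 0 kN
  M_A = -M₀ = -2 kN·m
Superposition: R_A = 75 kN, M_A = 268 kN·m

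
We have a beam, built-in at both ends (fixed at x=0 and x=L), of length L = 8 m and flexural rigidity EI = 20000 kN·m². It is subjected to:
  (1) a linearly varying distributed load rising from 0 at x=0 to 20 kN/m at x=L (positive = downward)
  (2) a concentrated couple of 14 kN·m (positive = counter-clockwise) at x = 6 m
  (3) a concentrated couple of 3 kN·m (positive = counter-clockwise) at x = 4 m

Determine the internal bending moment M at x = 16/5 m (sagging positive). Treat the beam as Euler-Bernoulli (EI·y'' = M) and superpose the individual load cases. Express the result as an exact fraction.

M(16/5) = 4691/200 kN·m

Load 1 — triangular load w₀=20 kN/m (0→w₀ over full span):
  M_1 = 3w₀Lx/20 - w₀L²/30 - w₀x³/(6L) = 3·20·8·(16/5)/20 - 20·8²/30 - 20·(16/5)³/(6·8) = 512/25 kN·m
Load 2 — applied couple M₀=14 kN·m at a=6 m (b=L-a=2):
  M_2 = R_Ax - M_A  [x≤a] with R_A=63/32, M_A=35/8 = (63/32)·(16/5) - (35/8) = 77/40 kN·m
Load 3 — applied couple M₀=3 kN·m at a=4 m (b=L-a=4):
  M_3 = R_Ax - M_A  [x≤a] with R_A=9/16, M_A=3/4 = (9/16)·(16/5) - (3/4) = 21/20 kN·m
Superposition: M = Σ M_i = 4691/200 kN·m ≈ 23.455000 kN·m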